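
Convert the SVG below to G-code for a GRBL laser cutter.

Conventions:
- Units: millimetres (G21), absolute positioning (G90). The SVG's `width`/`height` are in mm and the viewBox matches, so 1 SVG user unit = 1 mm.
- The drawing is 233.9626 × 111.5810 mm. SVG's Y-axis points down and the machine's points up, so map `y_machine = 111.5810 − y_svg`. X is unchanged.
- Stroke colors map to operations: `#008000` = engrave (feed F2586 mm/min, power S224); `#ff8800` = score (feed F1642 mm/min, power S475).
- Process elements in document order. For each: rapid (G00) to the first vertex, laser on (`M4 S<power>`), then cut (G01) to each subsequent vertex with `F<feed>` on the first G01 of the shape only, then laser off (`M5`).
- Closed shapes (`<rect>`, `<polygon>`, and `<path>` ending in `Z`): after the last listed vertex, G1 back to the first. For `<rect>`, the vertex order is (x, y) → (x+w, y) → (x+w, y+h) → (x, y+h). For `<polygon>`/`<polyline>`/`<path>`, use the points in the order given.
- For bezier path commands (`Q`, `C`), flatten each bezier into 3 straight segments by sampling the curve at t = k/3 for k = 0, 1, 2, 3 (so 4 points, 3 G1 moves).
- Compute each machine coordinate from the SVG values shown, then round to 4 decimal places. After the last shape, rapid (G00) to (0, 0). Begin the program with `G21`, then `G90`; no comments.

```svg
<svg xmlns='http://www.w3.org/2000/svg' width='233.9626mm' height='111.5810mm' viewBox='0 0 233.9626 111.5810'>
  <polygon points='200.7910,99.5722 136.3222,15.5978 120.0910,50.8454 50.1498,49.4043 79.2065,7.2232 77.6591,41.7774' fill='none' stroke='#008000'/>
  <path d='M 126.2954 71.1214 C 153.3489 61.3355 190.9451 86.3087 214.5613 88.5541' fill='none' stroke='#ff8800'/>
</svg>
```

G21
G90
G00 X200.7910 Y12.0088
M4 S224
G01 X136.3222 Y95.9832 F2586
G01 X120.0910 Y60.7356
G01 X50.1498 Y62.1767
G01 X79.2065 Y104.3578
G01 X77.6591 Y69.8036
G01 X200.7910 Y12.0088
M5
G00 X126.2954 Y40.4596
M4 S475
G01 X155.9549 Y40.7883 F1642
G01 X187.1933 Y30.7191
G01 X214.5613 Y23.0269
M5
G00 X0.0000 Y0.0000

1 u = 1 mm; y_m = 111.5810 − y.

[1] `<polygon>` closed polygon, #008000→engrave S224 F2586: (200.7910,12.0088) → (136.3222,95.9832) → (120.0910,60.7356) → (50.1498,62.1767) → (79.2065,104.3578) → (77.6591,69.8036) → (200.7910,12.0088) (closed)

[2] `<path>` cubic bezier, #ff8800→score S475 F1642: (126.2954,40.4596) → (155.9549,40.7883) → (187.1933,30.7191) → (214.5613,23.0269)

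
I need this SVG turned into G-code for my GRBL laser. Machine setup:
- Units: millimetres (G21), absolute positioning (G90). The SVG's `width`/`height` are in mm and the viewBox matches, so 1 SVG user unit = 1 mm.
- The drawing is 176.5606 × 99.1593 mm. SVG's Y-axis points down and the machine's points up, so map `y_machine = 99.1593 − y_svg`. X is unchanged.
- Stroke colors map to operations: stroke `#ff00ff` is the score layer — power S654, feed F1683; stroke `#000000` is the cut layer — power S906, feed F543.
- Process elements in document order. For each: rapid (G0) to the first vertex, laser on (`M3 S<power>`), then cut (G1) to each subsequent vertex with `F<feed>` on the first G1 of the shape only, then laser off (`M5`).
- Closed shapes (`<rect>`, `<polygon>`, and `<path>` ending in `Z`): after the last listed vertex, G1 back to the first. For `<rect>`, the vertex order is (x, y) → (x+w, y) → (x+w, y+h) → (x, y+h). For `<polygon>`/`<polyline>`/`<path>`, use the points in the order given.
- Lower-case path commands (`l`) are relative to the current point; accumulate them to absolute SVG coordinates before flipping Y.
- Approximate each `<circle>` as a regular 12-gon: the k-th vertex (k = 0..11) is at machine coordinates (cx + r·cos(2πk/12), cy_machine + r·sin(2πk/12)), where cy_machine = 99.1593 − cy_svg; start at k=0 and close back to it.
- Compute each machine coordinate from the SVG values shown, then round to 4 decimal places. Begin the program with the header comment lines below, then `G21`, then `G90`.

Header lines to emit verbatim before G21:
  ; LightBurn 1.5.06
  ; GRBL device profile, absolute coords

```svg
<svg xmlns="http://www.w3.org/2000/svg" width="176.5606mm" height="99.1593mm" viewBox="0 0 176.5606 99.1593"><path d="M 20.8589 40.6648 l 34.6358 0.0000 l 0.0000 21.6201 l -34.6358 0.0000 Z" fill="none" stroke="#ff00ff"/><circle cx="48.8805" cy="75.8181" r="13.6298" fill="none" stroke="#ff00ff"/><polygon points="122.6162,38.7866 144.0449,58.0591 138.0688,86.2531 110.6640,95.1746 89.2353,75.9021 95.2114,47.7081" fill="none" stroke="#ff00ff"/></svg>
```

viewBox `0 0 176.5606 99.1593` with mm width/height → 1 unit = 1 mm. Flip: y_m = 99.1593 − y_svg.

**Shape 1** — `<path>` rectangle, stroke `#ff00ff` → score (S654, F1683). Machine vertices: (20.8589,58.4945) → (55.4947,58.4945) → (55.4947,36.8744) → (20.8589,36.8744) → (20.8589,58.4945). Closed: final G1 returns to the first vertex.

**Shape 2** — `<circle>` circle, stroke `#ff00ff` → score (S654, F1683). Machine vertices: (62.5103,23.3412) → (60.6843,30.1561) → (55.6954,35.1450) → (48.8805,36.9710) → (42.0656,35.1450) → (37.0767,30.1561) → (35.2507,23.3412) → (37.0767,16.5263) → (42.0656,11.5374) → (48.8805,9.7114) → (55.6954,11.5374) → (60.6843,16.5263) → (62.5103,23.3412). Closed: final G1 returns to the first vertex.

**Shape 3** — `<polygon>` regular polygon, stroke `#ff00ff` → score (S654, F1683). Machine vertices: (122.6162,60.3727) → (144.0449,41.1002) → (138.0688,12.9062) → (110.6640,3.9847) → (89.2353,23.2572) → (95.2114,51.4512) → (122.6162,60.3727). Closed: final G1 returns to the first vertex.

; LightBurn 1.5.06
; GRBL device profile, absolute coords
G21
G90
G0 X20.8589 Y58.4945
M3 S654
G1 X55.4947 Y58.4945 F1683
G1 X55.4947 Y36.8744
G1 X20.8589 Y36.8744
G1 X20.8589 Y58.4945
M5
G0 X62.5103 Y23.3412
M3 S654
G1 X60.6843 Y30.1561 F1683
G1 X55.6954 Y35.1450
G1 X48.8805 Y36.9710
G1 X42.0656 Y35.1450
G1 X37.0767 Y30.1561
G1 X35.2507 Y23.3412
G1 X37.0767 Y16.5263
G1 X42.0656 Y11.5374
G1 X48.8805 Y9.7114
G1 X55.6954 Y11.5374
G1 X60.6843 Y16.5263
G1 X62.5103 Y23.3412
M5
G0 X122.6162 Y60.3727
M3 S654
G1 X144.0449 Y41.1002 F1683
G1 X138.0688 Y12.9062
G1 X110.6640 Y3.9847
G1 X89.2353 Y23.2572
G1 X95.2114 Y51.4512
G1 X122.6162 Y60.3727
M5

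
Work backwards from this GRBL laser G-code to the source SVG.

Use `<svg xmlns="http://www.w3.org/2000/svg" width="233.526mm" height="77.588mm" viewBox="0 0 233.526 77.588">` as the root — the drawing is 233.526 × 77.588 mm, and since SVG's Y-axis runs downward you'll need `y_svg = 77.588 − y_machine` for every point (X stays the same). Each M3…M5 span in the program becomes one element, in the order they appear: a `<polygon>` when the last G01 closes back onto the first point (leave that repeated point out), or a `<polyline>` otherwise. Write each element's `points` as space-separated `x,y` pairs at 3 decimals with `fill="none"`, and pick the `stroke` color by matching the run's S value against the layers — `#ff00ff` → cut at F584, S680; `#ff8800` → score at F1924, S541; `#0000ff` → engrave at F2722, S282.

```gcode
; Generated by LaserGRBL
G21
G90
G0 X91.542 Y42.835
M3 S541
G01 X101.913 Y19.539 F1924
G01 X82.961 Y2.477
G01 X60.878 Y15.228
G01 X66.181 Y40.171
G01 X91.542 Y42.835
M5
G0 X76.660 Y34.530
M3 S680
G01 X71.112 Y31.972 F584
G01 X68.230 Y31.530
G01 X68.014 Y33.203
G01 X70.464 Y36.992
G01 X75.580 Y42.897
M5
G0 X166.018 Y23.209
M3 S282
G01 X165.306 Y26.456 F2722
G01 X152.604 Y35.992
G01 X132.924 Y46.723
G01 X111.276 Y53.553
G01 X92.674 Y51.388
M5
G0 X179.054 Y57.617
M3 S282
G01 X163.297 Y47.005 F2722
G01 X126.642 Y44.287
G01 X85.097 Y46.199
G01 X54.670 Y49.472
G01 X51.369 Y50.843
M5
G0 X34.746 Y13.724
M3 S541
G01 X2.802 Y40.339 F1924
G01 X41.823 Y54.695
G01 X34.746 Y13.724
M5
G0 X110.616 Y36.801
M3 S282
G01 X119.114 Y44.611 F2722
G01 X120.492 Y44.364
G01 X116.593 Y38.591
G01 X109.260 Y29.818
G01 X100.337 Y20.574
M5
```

<svg xmlns="http://www.w3.org/2000/svg" width="233.526mm" height="77.588mm" viewBox="0 0 233.526 77.588">
  <polygon points="91.542,34.753 101.913,58.049 82.961,75.111 60.878,62.360 66.181,37.417" fill="none" stroke="#ff8800"/>
  <polyline points="76.660,43.058 71.112,45.616 68.230,46.058 68.014,44.385 70.464,40.596 75.580,34.691" fill="none" stroke="#ff00ff"/>
  <polyline points="166.018,54.379 165.306,51.132 152.604,41.596 132.924,30.865 111.276,24.035 92.674,26.200" fill="none" stroke="#0000ff"/>
  <polyline points="179.054,19.971 163.297,30.583 126.642,33.301 85.097,31.389 54.670,28.116 51.369,26.745" fill="none" stroke="#0000ff"/>
  <polygon points="34.746,63.864 2.802,37.249 41.823,22.893" fill="none" stroke="#ff8800"/>
  <polyline points="110.616,40.787 119.114,32.977 120.492,33.224 116.593,38.997 109.260,47.770 100.337,57.014" fill="none" stroke="#0000ff"/>
</svg>

y_svg = 77.588 − y_m.

[1] S541→`#ff8800` (score); closed run; points: 91.542,34.753 101.913,58.049 82.961,75.111 60.878,62.360 66.181,37.417

[2] S680→`#ff00ff` (cut); open run; points: 76.660,43.058 71.112,45.616 68.230,46.058 68.014,44.385 70.464,40.596 75.580,34.691

[3] S282→`#0000ff` (engrave); open run; points: 166.018,54.379 165.306,51.132 152.604,41.596 132.924,30.865 111.276,24.035 92.674,26.200

[4] S282→`#0000ff` (engrave); open run; points: 179.054,19.971 163.297,30.583 126.642,33.301 85.097,31.389 54.670,28.116 51.369,26.745

[5] S541→`#ff8800` (score); closed run; points: 34.746,63.864 2.802,37.249 41.823,22.893

[6] S282→`#0000ff` (engrave); open run; points: 110.616,40.787 119.114,32.977 120.492,33.224 116.593,38.997 109.260,47.770 100.337,57.014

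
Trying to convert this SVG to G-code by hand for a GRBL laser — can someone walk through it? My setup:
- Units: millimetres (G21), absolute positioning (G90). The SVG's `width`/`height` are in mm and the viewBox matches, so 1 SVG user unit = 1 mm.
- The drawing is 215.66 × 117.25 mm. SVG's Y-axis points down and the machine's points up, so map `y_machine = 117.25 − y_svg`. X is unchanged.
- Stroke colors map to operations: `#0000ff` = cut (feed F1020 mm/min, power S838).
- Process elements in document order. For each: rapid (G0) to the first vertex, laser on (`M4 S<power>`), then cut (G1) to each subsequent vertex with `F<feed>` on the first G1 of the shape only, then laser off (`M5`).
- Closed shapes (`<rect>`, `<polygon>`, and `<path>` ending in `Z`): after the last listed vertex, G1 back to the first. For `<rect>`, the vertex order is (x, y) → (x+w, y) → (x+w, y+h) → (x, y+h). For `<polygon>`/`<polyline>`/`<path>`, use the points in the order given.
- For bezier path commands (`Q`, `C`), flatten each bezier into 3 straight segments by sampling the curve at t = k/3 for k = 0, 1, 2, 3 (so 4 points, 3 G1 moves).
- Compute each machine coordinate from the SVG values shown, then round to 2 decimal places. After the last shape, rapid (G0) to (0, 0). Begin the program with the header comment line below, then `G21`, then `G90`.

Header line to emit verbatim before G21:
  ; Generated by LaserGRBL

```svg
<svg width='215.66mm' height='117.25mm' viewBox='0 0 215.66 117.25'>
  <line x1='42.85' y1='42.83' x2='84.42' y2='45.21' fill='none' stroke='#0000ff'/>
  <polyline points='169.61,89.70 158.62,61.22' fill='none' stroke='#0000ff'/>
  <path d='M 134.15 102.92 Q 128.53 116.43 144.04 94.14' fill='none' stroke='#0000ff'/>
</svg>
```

; Generated by LaserGRBL
G21
G90
G0 X42.85 Y74.42
M4 S838
G1 X84.42 Y72.04 F1020
M5
G0 X169.61 Y27.55
M4 S838
G1 X158.62 Y56.03 F1020
M5
G0 X134.15 Y14.33
M4 S838
G1 X132.75 Y9.30 F1020
G1 X136.05 Y12.23
G1 X144.04 Y23.11
M5
G0 X0.00 Y0.00

Since the viewBox matches the mm dimensions, user units are millimetres directly. The only transform is the Y-flip y_m = 117.25 − y_svg.

Shape 1 is a line segment drawn with `<line>`. Its stroke #0000ff means cut at S838, F1020. After flipping Y the toolpath is (42.85,74.42) → (84.42,72.04).

Shape 2 is a line segment drawn with `<polyline>`. Its stroke #0000ff means cut at S838, F1020. After flipping Y the toolpath is (169.61,27.55) → (158.62,56.03).

Shape 3 is a quadratic bezier drawn with `<path>`. Its stroke #0000ff means cut at S838, F1020. After flipping Y the toolpath is (134.15,14.33) → (132.75,9.30) → (136.05,12.23) → (144.04,23.11).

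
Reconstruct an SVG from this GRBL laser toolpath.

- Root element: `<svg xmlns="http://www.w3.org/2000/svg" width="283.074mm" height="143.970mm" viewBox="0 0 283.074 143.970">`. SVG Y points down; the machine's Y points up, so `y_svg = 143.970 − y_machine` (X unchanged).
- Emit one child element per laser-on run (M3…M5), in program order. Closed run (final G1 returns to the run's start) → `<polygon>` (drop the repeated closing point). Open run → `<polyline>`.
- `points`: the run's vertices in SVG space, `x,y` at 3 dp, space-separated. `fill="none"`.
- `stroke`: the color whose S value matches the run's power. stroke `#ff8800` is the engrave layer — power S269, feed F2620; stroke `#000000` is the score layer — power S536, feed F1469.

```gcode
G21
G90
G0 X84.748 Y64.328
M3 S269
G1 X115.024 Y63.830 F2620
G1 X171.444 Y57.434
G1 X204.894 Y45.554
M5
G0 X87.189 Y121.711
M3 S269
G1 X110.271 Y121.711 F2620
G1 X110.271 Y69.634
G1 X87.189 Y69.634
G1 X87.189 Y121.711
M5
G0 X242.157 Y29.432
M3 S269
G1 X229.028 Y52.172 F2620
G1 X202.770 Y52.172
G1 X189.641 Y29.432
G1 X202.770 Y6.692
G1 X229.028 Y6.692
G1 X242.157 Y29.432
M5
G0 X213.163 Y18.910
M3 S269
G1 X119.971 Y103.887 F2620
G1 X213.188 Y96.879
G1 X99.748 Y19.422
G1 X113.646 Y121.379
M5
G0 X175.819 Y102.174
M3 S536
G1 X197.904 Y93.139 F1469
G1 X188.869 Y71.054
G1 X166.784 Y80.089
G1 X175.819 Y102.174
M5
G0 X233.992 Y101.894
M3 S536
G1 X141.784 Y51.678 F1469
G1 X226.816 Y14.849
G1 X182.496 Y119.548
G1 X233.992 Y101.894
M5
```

y_svg = 143.970 − y_m.

[1] S269→`#ff8800` (engrave); open run; points: 84.748,79.642 115.024,80.140 171.444,86.536 204.894,98.416

[2] S269→`#ff8800` (engrave); closed run; points: 87.189,22.259 110.271,22.259 110.271,74.336 87.189,74.336

[3] S269→`#ff8800` (engrave); closed run; points: 242.157,114.538 229.028,91.798 202.770,91.798 189.641,114.538 202.770,137.278 229.028,137.278

[4] S269→`#ff8800` (engrave); open run; points: 213.163,125.060 119.971,40.083 213.188,47.091 99.748,124.548 113.646,22.591

[5] S536→`#000000` (score); closed run; points: 175.819,41.796 197.904,50.831 188.869,72.916 166.784,63.881

[6] S536→`#000000` (score); closed run; points: 233.992,42.076 141.784,92.292 226.816,129.121 182.496,24.422

<svg xmlns="http://www.w3.org/2000/svg" width="283.074mm" height="143.970mm" viewBox="0 0 283.074 143.970">
  <polyline points="84.748,79.642 115.024,80.140 171.444,86.536 204.894,98.416" fill="none" stroke="#ff8800"/>
  <polygon points="87.189,22.259 110.271,22.259 110.271,74.336 87.189,74.336" fill="none" stroke="#ff8800"/>
  <polygon points="242.157,114.538 229.028,91.798 202.770,91.798 189.641,114.538 202.770,137.278 229.028,137.278" fill="none" stroke="#ff8800"/>
  <polyline points="213.163,125.060 119.971,40.083 213.188,47.091 99.748,124.548 113.646,22.591" fill="none" stroke="#ff8800"/>
  <polygon points="175.819,41.796 197.904,50.831 188.869,72.916 166.784,63.881" fill="none" stroke="#000000"/>
  <polygon points="233.992,42.076 141.784,92.292 226.816,129.121 182.496,24.422" fill="none" stroke="#000000"/>
</svg>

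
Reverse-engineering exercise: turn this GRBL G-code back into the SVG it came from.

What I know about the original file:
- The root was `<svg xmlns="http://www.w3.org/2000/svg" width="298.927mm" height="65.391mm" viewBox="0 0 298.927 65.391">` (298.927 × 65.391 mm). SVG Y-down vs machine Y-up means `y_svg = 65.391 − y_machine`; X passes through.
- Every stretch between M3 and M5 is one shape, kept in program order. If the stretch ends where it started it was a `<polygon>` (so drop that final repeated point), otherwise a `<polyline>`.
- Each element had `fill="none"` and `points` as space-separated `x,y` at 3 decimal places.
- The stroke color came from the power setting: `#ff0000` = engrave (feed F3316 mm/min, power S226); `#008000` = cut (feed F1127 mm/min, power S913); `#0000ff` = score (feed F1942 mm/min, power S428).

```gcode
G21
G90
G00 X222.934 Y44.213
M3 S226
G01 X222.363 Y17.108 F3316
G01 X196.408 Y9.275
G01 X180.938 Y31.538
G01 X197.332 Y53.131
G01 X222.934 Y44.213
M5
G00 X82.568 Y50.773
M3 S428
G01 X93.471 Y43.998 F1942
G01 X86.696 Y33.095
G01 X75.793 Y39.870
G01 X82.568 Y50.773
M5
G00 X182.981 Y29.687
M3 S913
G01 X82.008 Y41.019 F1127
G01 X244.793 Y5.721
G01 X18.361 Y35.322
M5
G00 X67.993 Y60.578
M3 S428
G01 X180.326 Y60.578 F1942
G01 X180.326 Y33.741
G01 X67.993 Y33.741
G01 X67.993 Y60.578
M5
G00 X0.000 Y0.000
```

<svg xmlns="http://www.w3.org/2000/svg" width="298.927mm" height="65.391mm" viewBox="0 0 298.927 65.391">
  <polygon points="222.934,21.178 222.363,48.283 196.408,56.116 180.938,33.853 197.332,12.260" fill="none" stroke="#ff0000"/>
  <polygon points="82.568,14.618 93.471,21.393 86.696,32.296 75.793,25.521" fill="none" stroke="#0000ff"/>
  <polyline points="182.981,35.704 82.008,24.372 244.793,59.670 18.361,30.069" fill="none" stroke="#008000"/>
  <polygon points="67.993,4.813 180.326,4.813 180.326,31.650 67.993,31.650" fill="none" stroke="#0000ff"/>
</svg>

y_svg = 65.391 − y_m.

[1] S226→`#ff0000` (engrave); closed run; points: 222.934,21.178 222.363,48.283 196.408,56.116 180.938,33.853 197.332,12.260

[2] S428→`#0000ff` (score); closed run; points: 82.568,14.618 93.471,21.393 86.696,32.296 75.793,25.521

[3] S913→`#008000` (cut); open run; points: 182.981,35.704 82.008,24.372 244.793,59.670 18.361,30.069

[4] S428→`#0000ff` (score); closed run; points: 67.993,4.813 180.326,4.813 180.326,31.650 67.993,31.650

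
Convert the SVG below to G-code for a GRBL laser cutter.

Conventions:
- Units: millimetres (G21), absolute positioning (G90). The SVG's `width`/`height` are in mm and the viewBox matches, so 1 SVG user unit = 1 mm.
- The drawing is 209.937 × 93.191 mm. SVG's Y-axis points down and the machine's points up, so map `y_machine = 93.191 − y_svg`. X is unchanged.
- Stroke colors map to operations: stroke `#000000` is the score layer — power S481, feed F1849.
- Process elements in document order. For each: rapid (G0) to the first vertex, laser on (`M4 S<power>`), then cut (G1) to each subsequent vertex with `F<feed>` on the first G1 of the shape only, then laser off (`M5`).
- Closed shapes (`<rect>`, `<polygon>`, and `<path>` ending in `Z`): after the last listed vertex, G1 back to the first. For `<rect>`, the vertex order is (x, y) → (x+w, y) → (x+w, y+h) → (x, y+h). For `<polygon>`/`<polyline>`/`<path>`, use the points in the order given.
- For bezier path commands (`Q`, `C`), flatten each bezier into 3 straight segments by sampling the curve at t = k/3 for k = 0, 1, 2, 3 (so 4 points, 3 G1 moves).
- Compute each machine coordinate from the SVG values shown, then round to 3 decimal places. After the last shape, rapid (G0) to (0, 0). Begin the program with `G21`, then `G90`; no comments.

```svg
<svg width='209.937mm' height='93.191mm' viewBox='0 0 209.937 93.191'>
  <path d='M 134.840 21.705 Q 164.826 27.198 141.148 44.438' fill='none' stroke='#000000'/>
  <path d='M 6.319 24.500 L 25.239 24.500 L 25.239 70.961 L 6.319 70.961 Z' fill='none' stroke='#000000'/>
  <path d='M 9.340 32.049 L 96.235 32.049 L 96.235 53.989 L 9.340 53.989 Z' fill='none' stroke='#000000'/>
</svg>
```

G21
G90
G0 X134.840 Y71.486
M4 S481
G1 X148.868 Y66.519 F1849
G1 X150.971 Y58.941
G1 X141.148 Y48.753
M5
G0 X6.319 Y68.691
M4 S481
G1 X25.239 Y68.691 F1849
G1 X25.239 Y22.230
G1 X6.319 Y22.230
G1 X6.319 Y68.691
M5
G0 X9.340 Y61.142
M4 S481
G1 X96.235 Y61.142 F1849
G1 X96.235 Y39.202
G1 X9.340 Y39.202
G1 X9.340 Y61.142
M5
G0 X0.000 Y0.000

viewBox `0 0 209.937 93.191` with mm width/height → 1 unit = 1 mm. Flip: y_m = 93.191 − y_svg.

**Shape 1** — `<path>` quadratic bezier, stroke `#000000` → score (S481, F1849). Control points (SVG): P0=(134.840,21.705), P1=(164.826,27.198), P2=(141.148,44.438); sampled at t=k/3. Machine vertices: (134.840,71.486) → (148.868,66.519) → (150.971,58.941) → (141.148,48.753). Open path.

**Shape 2** — `<path>` rectangle, stroke `#000000` → score (S481, F1849). Machine vertices: (6.319,68.691) → (25.239,68.691) → (25.239,22.230) → (6.319,22.230) → (6.319,68.691). Closed: final G1 returns to the first vertex.

**Shape 3** — `<path>` rectangle, stroke `#000000` → score (S481, F1849). Machine vertices: (9.340,61.142) → (96.235,61.142) → (96.235,39.202) → (9.340,39.202) → (9.340,61.142). Closed: final G1 returns to the first vertex.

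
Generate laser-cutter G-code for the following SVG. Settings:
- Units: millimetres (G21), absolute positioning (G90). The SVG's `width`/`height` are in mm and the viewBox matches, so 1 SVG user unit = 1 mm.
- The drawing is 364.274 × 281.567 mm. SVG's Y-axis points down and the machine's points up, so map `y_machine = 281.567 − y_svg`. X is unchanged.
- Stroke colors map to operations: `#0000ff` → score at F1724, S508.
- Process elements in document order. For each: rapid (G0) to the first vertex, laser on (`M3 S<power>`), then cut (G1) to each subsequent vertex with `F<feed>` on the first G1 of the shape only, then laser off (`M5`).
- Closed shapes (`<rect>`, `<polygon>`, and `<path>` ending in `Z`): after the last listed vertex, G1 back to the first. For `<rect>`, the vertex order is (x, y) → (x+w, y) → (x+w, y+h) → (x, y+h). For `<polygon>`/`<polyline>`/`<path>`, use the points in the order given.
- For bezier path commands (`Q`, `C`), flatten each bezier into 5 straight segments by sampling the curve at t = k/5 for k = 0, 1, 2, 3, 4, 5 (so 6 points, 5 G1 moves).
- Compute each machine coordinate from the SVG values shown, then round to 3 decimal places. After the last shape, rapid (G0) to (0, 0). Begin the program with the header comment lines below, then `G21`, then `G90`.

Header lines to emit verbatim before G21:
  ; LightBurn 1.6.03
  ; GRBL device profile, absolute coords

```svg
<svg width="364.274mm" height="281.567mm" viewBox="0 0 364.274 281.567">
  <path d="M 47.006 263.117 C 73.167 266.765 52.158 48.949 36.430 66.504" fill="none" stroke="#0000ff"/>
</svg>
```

; LightBurn 1.6.03
; GRBL device profile, absolute coords
G21
G90
G0 X47.006 Y18.450
M3 S508
G1 X57.462 Y39.182 F1724
G1 X59.114 Y91.138
G1 X54.482 Y152.388
G1 X46.081 Y201.006
G1 X36.430 Y215.063
M5
G0 X0.000 Y0.000

Since the viewBox matches the mm dimensions, user units are millimetres directly. The only transform is the Y-flip y_m = 281.567 − y_svg.

Shape 1 is a cubic bezier drawn with `<path>`. Its stroke #0000ff means score at S508, F1724. After flipping Y the toolpath is (47.006,18.450) → (57.462,39.182) → (59.114,91.138) → (54.482,152.388) → (46.081,201.006) → (36.430,215.063).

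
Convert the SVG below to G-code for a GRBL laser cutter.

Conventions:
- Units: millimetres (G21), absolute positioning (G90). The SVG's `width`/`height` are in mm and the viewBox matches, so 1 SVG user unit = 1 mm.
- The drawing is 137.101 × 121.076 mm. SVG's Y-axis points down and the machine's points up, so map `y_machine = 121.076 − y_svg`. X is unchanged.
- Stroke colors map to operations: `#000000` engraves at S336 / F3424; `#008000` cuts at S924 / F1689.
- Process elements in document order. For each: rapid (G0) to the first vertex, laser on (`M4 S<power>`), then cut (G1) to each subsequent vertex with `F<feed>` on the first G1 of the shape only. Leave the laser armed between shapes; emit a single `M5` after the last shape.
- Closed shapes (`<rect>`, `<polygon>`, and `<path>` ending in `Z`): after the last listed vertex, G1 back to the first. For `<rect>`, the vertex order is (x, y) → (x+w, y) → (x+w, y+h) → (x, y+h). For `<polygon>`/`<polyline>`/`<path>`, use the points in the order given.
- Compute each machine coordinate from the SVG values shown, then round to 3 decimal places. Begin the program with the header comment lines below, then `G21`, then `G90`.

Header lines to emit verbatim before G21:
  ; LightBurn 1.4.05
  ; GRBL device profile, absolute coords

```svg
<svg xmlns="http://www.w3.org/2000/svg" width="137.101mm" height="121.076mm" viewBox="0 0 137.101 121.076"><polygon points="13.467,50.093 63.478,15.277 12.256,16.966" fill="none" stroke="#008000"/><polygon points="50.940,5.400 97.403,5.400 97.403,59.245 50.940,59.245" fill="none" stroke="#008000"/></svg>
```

; LightBurn 1.4.05
; GRBL device profile, absolute coords
G21
G90
G0 X13.467 Y70.983
M4 S924
G1 X63.478 Y105.799 F1689
G1 X12.256 Y104.110
G1 X13.467 Y70.983
G0 X50.940 Y115.676
M4 S924
G1 X97.403 Y115.676 F1689
G1 X97.403 Y61.831
G1 X50.940 Y61.831
G1 X50.940 Y115.676
M5

1 u = 1 mm; y_m = 121.076 − y.

[1] `<polygon>` closed polygon, #008000→cut S924 F1689: (13.467,70.983) → (63.478,105.799) → (12.256,104.110) → (13.467,70.983) (closed)

[2] `<polygon>` rectangle, #008000→cut S924 F1689: (50.940,115.676) → (97.403,115.676) → (97.403,61.831) → (50.940,61.831) → (50.940,115.676) (closed)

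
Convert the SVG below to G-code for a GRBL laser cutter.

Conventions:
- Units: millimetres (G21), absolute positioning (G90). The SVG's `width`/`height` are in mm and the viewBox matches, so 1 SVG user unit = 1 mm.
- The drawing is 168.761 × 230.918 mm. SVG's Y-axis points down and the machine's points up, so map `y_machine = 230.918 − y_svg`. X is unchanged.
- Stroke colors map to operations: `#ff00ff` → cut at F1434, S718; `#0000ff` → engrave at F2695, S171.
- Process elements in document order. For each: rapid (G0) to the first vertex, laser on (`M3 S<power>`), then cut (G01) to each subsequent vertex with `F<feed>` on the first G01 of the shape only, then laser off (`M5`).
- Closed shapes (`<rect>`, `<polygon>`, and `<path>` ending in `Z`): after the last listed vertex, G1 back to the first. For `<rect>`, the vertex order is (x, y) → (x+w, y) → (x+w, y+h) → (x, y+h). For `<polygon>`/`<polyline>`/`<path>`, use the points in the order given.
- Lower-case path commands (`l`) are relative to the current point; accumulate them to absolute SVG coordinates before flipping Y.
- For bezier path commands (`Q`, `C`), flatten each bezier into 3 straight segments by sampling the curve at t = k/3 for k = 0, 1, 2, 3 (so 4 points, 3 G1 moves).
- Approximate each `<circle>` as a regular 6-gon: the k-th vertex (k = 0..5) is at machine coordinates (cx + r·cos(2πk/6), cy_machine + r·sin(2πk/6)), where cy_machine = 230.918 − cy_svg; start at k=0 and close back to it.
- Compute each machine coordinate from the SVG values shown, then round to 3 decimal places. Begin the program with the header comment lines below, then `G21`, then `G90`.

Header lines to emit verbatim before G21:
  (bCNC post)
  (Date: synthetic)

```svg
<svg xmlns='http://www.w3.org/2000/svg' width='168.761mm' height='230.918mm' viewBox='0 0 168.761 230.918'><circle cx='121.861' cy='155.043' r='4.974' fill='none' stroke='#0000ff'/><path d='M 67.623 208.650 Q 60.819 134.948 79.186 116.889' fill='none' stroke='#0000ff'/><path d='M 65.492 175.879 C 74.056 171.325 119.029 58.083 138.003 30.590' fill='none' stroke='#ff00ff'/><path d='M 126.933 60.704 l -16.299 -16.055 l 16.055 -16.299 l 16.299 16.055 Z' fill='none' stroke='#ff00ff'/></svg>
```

Since the viewBox matches the mm dimensions, user units are millimetres directly. The only transform is the Y-flip y_m = 230.918 − y_svg.

Shape 1 is a circle drawn with `<circle>`. Its stroke #0000ff means engrave at S171, F2695. After flipping Y the toolpath is (126.835,75.875) → (124.348,80.183) → (119.374,80.183) → (116.887,75.875) → (119.374,71.567) → (124.348,71.567) → (126.835,75.875), returning to the start.

Shape 2 is a quadratic bezier drawn with `<path>`. Its stroke #0000ff means engrave at S171, F2695. After flipping Y the toolpath is (67.623,22.268) → (65.884,65.220) → (69.738,95.807) → (79.186,114.029).

Shape 3 is a cubic bezier drawn with `<path>`. Its stroke #ff00ff means cut at S718, F1434. After flipping Y the toolpath is (65.492,55.039) → (83.881,88.621) → (112.674,151.453) → (138.003,200.328).

Shape 4 is a regular polygon drawn with `<path>`. Its stroke #ff00ff means cut at S718, F1434. After flipping Y the toolpath is (126.933,170.214) → (110.634,186.269) → (126.689,202.568) → (142.988,186.513) → (126.933,170.214), returning to the start.

(bCNC post)
(Date: synthetic)
G21
G90
G0 X126.835 Y75.875
M3 S171
G01 X124.348 Y80.183 F2695
G01 X119.374 Y80.183
G01 X116.887 Y75.875
G01 X119.374 Y71.567
G01 X124.348 Y71.567
G01 X126.835 Y75.875
M5
G0 X67.623 Y22.268
M3 S171
G01 X65.884 Y65.220 F2695
G01 X69.738 Y95.807
G01 X79.186 Y114.029
M5
G0 X65.492 Y55.039
M3 S718
G01 X83.881 Y88.621 F1434
G01 X112.674 Y151.453
G01 X138.003 Y200.328
M5
G0 X126.933 Y170.214
M3 S718
G01 X110.634 Y186.269 F1434
G01 X126.689 Y202.568
G01 X142.988 Y186.513
G01 X126.933 Y170.214
M5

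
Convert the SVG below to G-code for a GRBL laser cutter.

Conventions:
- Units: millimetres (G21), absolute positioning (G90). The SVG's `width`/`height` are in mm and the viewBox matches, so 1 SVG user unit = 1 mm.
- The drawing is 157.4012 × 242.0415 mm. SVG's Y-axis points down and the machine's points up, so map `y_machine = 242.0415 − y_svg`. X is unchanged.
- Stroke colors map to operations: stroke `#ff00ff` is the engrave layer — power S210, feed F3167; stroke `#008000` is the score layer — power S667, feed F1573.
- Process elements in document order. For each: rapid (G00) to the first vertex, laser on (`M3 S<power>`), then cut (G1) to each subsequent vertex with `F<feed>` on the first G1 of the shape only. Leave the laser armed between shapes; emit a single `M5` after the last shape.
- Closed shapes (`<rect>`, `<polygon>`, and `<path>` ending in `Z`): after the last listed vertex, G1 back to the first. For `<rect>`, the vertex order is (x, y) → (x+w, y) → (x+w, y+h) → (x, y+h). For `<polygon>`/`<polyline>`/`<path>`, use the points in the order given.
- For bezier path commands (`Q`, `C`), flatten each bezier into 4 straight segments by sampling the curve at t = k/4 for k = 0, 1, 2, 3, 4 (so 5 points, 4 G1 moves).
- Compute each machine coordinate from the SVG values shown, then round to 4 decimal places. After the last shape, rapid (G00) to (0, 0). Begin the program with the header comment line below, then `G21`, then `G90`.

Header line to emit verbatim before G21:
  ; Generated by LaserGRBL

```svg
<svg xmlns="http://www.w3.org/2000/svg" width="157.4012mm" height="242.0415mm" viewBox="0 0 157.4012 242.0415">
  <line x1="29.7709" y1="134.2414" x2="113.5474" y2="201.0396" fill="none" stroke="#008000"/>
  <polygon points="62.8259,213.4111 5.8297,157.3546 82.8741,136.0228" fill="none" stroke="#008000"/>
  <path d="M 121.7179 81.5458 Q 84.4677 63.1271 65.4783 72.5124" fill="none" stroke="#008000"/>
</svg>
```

; Generated by LaserGRBL
G21
G90
G00 X29.7709 Y107.8001
M3 S667
G1 X113.5474 Y41.0019 F1573
G00 X62.8259 Y28.6304
M3 S667
G1 X5.8297 Y84.6869 F1573
G1 X82.8741 Y106.0187
G1 X62.8259 Y28.6304
G00 X121.7179 Y160.4957
M3 S667
G1 X104.2341 Y167.9673 F1573
G1 X89.0329 Y171.9634
G1 X76.1143 Y172.4840
G1 X65.4783 Y169.5291
M5
G00 X0.0000 Y0.0000

viewBox `0 0 157.4012 242.0415` with mm width/height → 1 unit = 1 mm. Flip: y_m = 242.0415 − y_svg.

**Shape 1** — `<line>` line segment, stroke `#008000` → score (S667, F1573). Machine vertices: (29.7709,107.8001) → (113.5474,41.0019). Open path.

**Shape 2** — `<polygon>` regular polygon, stroke `#008000` → score (S667, F1573). Machine vertices: (62.8259,28.6304) → (5.8297,84.6869) → (82.8741,106.0187) → (62.8259,28.6304). Closed: final G1 returns to the first vertex.

**Shape 3** — `<path>` quadratic bezier, stroke `#008000` → score (S667, F1573). Control points (SVG): P0=(121.7179,81.5458), P1=(84.4677,63.1271), P2=(65.4783,72.5124); sampled at t=k/4. Machine vertices: (121.7179,160.4957) → (104.2341,167.9673) → (89.0329,171.9634) → (76.1143,172.4840) → (65.4783,169.5291). Open path.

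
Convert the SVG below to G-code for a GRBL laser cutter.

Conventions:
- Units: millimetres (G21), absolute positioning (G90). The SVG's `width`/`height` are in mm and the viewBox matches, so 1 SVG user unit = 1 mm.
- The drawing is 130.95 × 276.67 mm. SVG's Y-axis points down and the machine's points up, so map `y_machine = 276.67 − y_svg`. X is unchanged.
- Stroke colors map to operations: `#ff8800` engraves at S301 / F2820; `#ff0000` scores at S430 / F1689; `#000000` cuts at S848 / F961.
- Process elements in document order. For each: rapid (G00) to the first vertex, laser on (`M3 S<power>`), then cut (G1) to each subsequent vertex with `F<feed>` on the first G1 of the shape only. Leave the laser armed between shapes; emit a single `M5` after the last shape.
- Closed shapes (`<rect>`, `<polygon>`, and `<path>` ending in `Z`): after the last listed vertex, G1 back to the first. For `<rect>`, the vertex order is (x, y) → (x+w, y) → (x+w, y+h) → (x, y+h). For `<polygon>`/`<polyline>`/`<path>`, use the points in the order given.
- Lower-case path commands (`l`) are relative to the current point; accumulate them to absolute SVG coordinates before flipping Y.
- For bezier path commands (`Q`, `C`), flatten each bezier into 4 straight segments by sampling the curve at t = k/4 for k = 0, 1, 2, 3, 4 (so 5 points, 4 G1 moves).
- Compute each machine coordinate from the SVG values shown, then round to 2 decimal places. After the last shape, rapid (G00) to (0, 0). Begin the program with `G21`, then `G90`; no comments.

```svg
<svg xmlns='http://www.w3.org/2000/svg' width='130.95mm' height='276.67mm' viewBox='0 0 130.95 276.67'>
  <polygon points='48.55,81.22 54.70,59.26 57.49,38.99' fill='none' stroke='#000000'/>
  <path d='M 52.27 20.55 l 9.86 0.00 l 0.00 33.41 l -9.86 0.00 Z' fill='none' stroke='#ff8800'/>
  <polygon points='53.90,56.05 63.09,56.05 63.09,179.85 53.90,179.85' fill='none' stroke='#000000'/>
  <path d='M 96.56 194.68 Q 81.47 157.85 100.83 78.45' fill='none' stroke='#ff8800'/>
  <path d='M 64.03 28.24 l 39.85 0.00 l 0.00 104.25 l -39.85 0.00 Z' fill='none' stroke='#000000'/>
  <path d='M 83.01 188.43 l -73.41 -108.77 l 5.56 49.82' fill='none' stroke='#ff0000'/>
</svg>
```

viewBox `0 0 130.95 276.67` with mm width/height → 1 unit = 1 mm. Flip: y_m = 276.67 − y_svg.

**Shape 1** — `<polygon>` closed polygon, stroke `#000000` → cut (S848, F961). Machine vertices: (48.55,195.45) → (54.70,217.41) → (57.49,237.68) → (48.55,195.45). Closed: final G1 returns to the first vertex.

**Shape 2** — `<path>` rectangle, stroke `#ff8800` → engrave (S301, F2820). Machine vertices: (52.27,256.12) → (62.13,256.12) → (62.13,222.71) → (52.27,222.71) → (52.27,256.12). Closed: final G1 returns to the first vertex.

**Shape 3** — `<polygon>` rectangle, stroke `#000000` → cut (S848, F961). Machine vertices: (53.90,220.62) → (63.09,220.62) → (63.09,96.82) → (53.90,96.82) → (53.90,220.62). Closed: final G1 returns to the first vertex.

**Shape 4** — `<path>` quadratic bezier, stroke `#ff8800` → engrave (S301, F2820). Control points (SVG): P0=(96.56,194.68), P1=(81.47,157.85), P2=(100.83,78.45); sampled at t=k/4. Machine vertices: (96.56,81.99) → (91.17,103.07) → (90.08,129.46) → (93.30,161.18) → (100.83,198.22). Open path.

**Shape 5** — `<path>` rectangle, stroke `#000000` → cut (S848, F961). Machine vertices: (64.03,248.43) → (103.88,248.43) → (103.88,144.18) → (64.03,144.18) → (64.03,248.43). Closed: final G1 returns to the first vertex.

**Shape 6** — `<path>` open polyline, stroke `#ff0000` → score (S430, F1689). Machine vertices: (83.01,88.24) → (9.60,197.01) → (15.16,147.19). Open path.

G21
G90
G00 X48.55 Y195.45
M3 S848
G1 X54.70 Y217.41 F961
G1 X57.49 Y237.68
G1 X48.55 Y195.45
G00 X52.27 Y256.12
M3 S301
G1 X62.13 Y256.12 F2820
G1 X62.13 Y222.71
G1 X52.27 Y222.71
G1 X52.27 Y256.12
G00 X53.90 Y220.62
M3 S848
G1 X63.09 Y220.62 F961
G1 X63.09 Y96.82
G1 X53.90 Y96.82
G1 X53.90 Y220.62
G00 X96.56 Y81.99
M3 S301
G1 X91.17 Y103.07 F2820
G1 X90.08 Y129.46
G1 X93.30 Y161.18
G1 X100.83 Y198.22
G00 X64.03 Y248.43
M3 S848
G1 X103.88 Y248.43 F961
G1 X103.88 Y144.18
G1 X64.03 Y144.18
G1 X64.03 Y248.43
G00 X83.01 Y88.24
M3 S430
G1 X9.60 Y197.01 F1689
G1 X15.16 Y147.19
M5
G00 X0.00 Y0.00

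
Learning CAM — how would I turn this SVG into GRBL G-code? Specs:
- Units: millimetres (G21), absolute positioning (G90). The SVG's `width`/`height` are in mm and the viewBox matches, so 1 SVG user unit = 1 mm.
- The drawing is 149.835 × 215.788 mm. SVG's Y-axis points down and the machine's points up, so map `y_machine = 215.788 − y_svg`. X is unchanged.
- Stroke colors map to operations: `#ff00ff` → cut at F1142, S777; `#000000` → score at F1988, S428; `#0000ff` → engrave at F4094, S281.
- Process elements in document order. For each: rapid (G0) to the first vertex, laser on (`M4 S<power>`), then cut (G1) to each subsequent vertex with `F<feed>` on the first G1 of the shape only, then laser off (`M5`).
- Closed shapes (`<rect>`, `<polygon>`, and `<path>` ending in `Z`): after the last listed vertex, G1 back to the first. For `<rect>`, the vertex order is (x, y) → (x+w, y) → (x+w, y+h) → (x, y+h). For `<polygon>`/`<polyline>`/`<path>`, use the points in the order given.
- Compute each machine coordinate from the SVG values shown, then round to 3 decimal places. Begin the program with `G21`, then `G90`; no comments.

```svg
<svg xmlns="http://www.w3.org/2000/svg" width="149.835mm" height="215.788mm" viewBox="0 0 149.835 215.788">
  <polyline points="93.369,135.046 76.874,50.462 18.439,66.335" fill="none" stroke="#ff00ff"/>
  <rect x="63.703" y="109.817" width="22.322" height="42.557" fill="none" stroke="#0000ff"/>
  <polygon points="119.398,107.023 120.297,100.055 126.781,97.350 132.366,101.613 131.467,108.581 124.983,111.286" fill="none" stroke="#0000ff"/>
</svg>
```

G21
G90
G0 X93.369 Y80.742
M4 S777
G1 X76.874 Y165.326 F1142
G1 X18.439 Y149.453
M5
G0 X63.703 Y105.971
M4 S281
G1 X86.025 Y105.971 F4094
G1 X86.025 Y63.414
G1 X63.703 Y63.414
G1 X63.703 Y105.971
M5
G0 X119.398 Y108.765
M4 S281
G1 X120.297 Y115.733 F4094
G1 X126.781 Y118.438
G1 X132.366 Y114.175
G1 X131.467 Y107.207
G1 X124.983 Y104.502
G1 X119.398 Y108.765
M5

viewBox `0 0 149.835 215.788` with mm width/height → 1 unit = 1 mm. Flip: y_m = 215.788 − y_svg.

**Shape 1** — `<polyline>` open polyline, stroke `#ff00ff` → cut (S777, F1142). Machine vertices: (93.369,80.742) → (76.874,165.326) → (18.439,149.453). Open path.

**Shape 2** — `<rect>` rectangle, stroke `#0000ff` → engrave (S281, F4094). Machine vertices: (63.703,105.971) → (86.025,105.971) → (86.025,63.414) → (63.703,63.414) → (63.703,105.971). Closed: final G1 returns to the first vertex.

**Shape 3** — `<polygon>` regular polygon, stroke `#0000ff` → engrave (S281, F4094). Machine vertices: (119.398,108.765) → (120.297,115.733) → (126.781,118.438) → (132.366,114.175) → (131.467,107.207) → (124.983,104.502) → (119.398,108.765). Closed: final G1 returns to the first vertex.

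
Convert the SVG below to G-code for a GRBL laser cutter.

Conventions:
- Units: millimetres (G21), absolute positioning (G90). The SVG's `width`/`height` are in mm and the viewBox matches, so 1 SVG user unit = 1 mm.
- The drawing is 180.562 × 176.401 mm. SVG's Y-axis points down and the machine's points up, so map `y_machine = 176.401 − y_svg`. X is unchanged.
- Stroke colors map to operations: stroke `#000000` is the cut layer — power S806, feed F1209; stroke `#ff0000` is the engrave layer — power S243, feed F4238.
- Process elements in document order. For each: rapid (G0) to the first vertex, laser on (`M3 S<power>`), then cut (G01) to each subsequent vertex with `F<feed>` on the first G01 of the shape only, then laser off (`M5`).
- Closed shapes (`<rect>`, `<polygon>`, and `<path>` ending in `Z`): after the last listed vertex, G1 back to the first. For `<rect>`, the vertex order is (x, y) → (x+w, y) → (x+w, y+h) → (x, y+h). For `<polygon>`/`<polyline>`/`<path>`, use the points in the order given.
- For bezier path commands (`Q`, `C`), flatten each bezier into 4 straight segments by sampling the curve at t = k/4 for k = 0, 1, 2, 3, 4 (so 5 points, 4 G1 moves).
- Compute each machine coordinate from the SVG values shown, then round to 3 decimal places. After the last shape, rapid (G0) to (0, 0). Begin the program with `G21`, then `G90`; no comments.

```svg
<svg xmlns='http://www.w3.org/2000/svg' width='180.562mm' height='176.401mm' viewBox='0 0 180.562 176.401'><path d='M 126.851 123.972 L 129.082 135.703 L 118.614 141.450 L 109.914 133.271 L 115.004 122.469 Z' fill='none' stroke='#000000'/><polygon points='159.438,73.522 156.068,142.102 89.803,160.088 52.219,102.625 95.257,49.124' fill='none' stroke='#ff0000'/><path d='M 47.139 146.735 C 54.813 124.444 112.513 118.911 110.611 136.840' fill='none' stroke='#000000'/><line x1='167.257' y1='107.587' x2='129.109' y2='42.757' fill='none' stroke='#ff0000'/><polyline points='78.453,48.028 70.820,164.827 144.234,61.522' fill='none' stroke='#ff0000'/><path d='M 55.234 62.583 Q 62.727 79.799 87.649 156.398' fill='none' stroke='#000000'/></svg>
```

viewBox `0 0 180.562 176.401` with mm width/height → 1 unit = 1 mm. Flip: y_m = 176.401 − y_svg.

**Shape 1** — `<path>` regular polygon, stroke `#000000` → cut (S806, F1209). Machine vertices: (126.851,52.429) → (129.082,40.698) → (118.614,34.951) → (109.914,43.130) → (115.004,53.932) → (126.851,52.429). Closed: final G1 returns to the first vertex.

**Shape 2** — `<polygon>` regular polygon, stroke `#ff0000` → engrave (S243, F4238). Machine vertices: (159.438,102.879) → (156.068,34.299) → (89.803,16.313) → (52.219,73.776) → (95.257,127.277) → (159.438,102.879). Closed: final G1 returns to the first vertex.

**Shape 3** — `<path>` cubic bezier, stroke `#000000` → cut (S806, F1209). Control points (SVG): P0=(47.139,146.735), P1=(54.813,124.444), P2=(112.513,118.911), P3=(110.611,136.840); sampled at t=k/4. Machine vertices: (47.139,29.666) → (60.561,43.137) → (82.466,49.696) → (102.575,48.713) → (110.611,39.561). Open path.

**Shape 4** — `<line>` line segment, stroke `#ff0000` → engrave (S243, F4238). Machine vertices: (167.257,68.814) → (129.109,133.644). Open path.

**Shape 5** — `<polyline>` open polyline, stroke `#ff0000` → engrave (S243, F4238). Machine vertices: (78.453,128.373) → (70.820,11.574) → (144.234,114.879). Open path.

**Shape 6** — `<path>` quadratic bezier, stroke `#000000` → cut (S806, F1209). Control points (SVG): P0=(55.234,62.583), P1=(62.727,79.799), P2=(87.649,156.398); sampled at t=k/4. Machine vertices: (55.234,113.818) → (60.070,101.499) → (67.084,81.756) → (76.277,54.591) → (87.649,20.003). Open path.

G21
G90
G0 X126.851 Y52.429
M3 S806
G01 X129.082 Y40.698 F1209
G01 X118.614 Y34.951
G01 X109.914 Y43.130
G01 X115.004 Y53.932
G01 X126.851 Y52.429
M5
G0 X159.438 Y102.879
M3 S243
G01 X156.068 Y34.299 F4238
G01 X89.803 Y16.313
G01 X52.219 Y73.776
G01 X95.257 Y127.277
G01 X159.438 Y102.879
M5
G0 X47.139 Y29.666
M3 S806
G01 X60.561 Y43.137 F1209
G01 X82.466 Y49.696
G01 X102.575 Y48.713
G01 X110.611 Y39.561
M5
G0 X167.257 Y68.814
M3 S243
G01 X129.109 Y133.644 F4238
M5
G0 X78.453 Y128.373
M3 S243
G01 X70.820 Y11.574 F4238
G01 X144.234 Y114.879
M5
G0 X55.234 Y113.818
M3 S806
G01 X60.070 Y101.499 F1209
G01 X67.084 Y81.756
G01 X76.277 Y54.591
G01 X87.649 Y20.003
M5
G0 X0.000 Y0.000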